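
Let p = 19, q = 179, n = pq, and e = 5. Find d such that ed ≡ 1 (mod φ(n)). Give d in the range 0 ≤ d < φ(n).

φ(n) = (p−1)(q−1) = 18·178 = 3204.
Need d with 5·d ≡ 1 (mod 3204). Apply the extended Euclidean algorithm:
3204 = 640·5 + 4
5 = 1·4 + 1
4 = 4·1 + 0
Back-substitute:
1 = 5 − 4
1 = −3204 + 641·5
So 5·641 ≡ 1 (mod 3204), hence d = 641.

641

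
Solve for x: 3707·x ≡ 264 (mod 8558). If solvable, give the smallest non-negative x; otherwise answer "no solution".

First find gcd(3707, 8558):
8558 = 2·3707 + 1144
3707 = 3·1144 + 275
1144 = 4·275 + 44
275 = 6·44 + 11
44 = 4·11 + 0
gcd = 11 and 11 | 264, so solutions exist. Divide through by 11: 337x ≡ 24 (mod 778).
Now find 337⁻¹ mod 778:
778 = 2·337 + 104
337 = 3·104 + 25
104 = 4·25 + 4
25 = 6·4 + 1
4 = 4·1 + 0
Back-substitute:
1 = 25 − 6·4
1 = −6·104 + 25·25
1 = 25·337 − 81·104
1 = −81·778 + 187·337
So 337⁻¹ ≡ 187 (mod 778).
Then x ≡ 187·24 ≡ 598 (mod 778); the smallest non-negative solution is x = 598.

598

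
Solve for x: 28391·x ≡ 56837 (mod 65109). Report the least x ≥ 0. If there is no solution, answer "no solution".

1816

First find gcd(28391, 65109):
65109 = 2×28391 + 8327
28391 = 3×8327 + 3410
8327 = 2×3410 + 1507
3410 = 2×1507 + 396
1507 = 3×396 + 319
396 = 1×319 + 77
319 = 4×77 + 11
77 = 7×11 + 0
gcd = 11 and 11 | 56837, so solutions exist. Divide through by 11: 2581x ≡ 5167 (mod 5919).
Now find 2581⁻¹ mod 5919:
5919 = 2·2581 + 757
2581 = 3·757 + 310
757 = 2·310 + 137
310 = 2·137 + 36
137 = 3·36 + 29
36 = 1·29 + 7
29 = 4·7 + 1
7 = 7·1 + 0
Back-substitute:
1 = 29 − 4·7
1 = −4·36 + 5·29
1 = 5·137 − 19·36
1 = −19·310 + 43·137
1 = 43·757 − 105·310
1 = −105·2581 + 358·757
1 = 358·5919 − 821·2581
So 2581·(-821) ≡ 1 (mod 5919), i.e. 2581⁻¹ ≡ 5098.
Then x ≡ 5098·5167 ≡ 1816 (mod 5919); the smallest non-negative solution is x = 1816.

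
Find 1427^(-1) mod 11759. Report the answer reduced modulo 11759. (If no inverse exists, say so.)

8125

gcd(11759, 1427) by repeated division:
11759 = 8*1427 + 343
1427 = 4*343 + 55
343 = 6*55 + 13
55 = 4*13 + 3
13 = 4*3 + 1
3 = 3*1 + 0
Since gcd(1427, 11759) = 1, back-substitute to write 1 as a combination:
1 = 13 − 4·3
1 = −4·55 + 17·13
1 = 17·343 − 106·55
1 = −106·1427 + 441·343
1 = 441·11759 − 3634·1427
So 1427·(-3634) ≡ 1 (mod 11759), and -3634 ≡ 8125 (mod 11759).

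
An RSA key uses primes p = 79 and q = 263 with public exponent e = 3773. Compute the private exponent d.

14153

φ(n) = (p−1)(q−1) = 78·262 = 20436.
Need d with 3773·d ≡ 1 (mod 20436). Apply the extended Euclidean algorithm:
20436 = 5×3773 + 1571
3773 = 2×1571 + 631
1571 = 2×631 + 309
631 = 2×309 + 13
309 = 23×13 + 10
13 = 1×10 + 3
10 = 3×3 + 1
3 = 3×1 + 0
Back-substitute:
1 = 10 − 3·3
1 = −3·13 + 4·10
1 = 4·309 − 95·13
1 = −95·631 + 194·309
1 = 194·1571 − 483·631
1 = −483·3773 + 1160·1571
1 = 1160·20436 − 6283·3773
So 3773·(-6283) ≡ 1 (mod 20436), hence d ≡ -6283 ≡ 14153 (mod 20436).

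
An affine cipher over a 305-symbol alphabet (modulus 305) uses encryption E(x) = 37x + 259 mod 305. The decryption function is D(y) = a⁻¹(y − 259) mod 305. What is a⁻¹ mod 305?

Run Euclid on (305, 37):
305 = 8×37 + 9
37 = 4×9 + 1
9 = 9×1 + 0
The gcd is 1. Working backward:
1 = 37 − 4·9
1 = −4·305 + 33·37
So 37·33 ≡ 1 (mod 305).

33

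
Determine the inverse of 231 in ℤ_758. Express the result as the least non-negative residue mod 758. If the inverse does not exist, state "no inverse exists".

Apply the Euclidean algorithm to 758 and 231:
758 = 3·231 + 65
231 = 3·65 + 36
65 = 1·36 + 29
36 = 1·29 + 7
29 = 4·7 + 1
7 = 7·1 + 0
gcd = 1, so the inverse exists. Back-substitute:
1 = 29 − 4·7
1 = −4·36 + 5·29
1 = 5·65 − 9·36
1 = −9·231 + 32·65
1 = 32·758 − 105·231
So 231·(-105) ≡ 1 (mod 758), and -105 ≡ 653 (mod 758).

653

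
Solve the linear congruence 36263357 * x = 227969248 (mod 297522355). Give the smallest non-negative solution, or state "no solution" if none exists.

4023759

First find gcd(36263357, 297522355):
297522355 = 8·36263357 + 7415499
36263357 = 4·7415499 + 6601361
7415499 = 1·6601361 + 814138
6601361 = 8·814138 + 88257
814138 = 9·88257 + 19825
88257 = 4·19825 + 8957
19825 = 2·8957 + 1911
8957 = 4·1911 + 1313
1911 = 1·1313 + 598
1313 = 2·598 + 117
598 = 5·117 + 13
117 = 9·13 + 0
gcd = 13 and 13 | 227969248, so solutions exist. Divide through by 13: 2789489x ≡ 17536096 (mod 22886335).
Now find 2789489⁻¹ mod 22886335:
22886335 = 8×2789489 + 570423
2789489 = 4×570423 + 507797
570423 = 1×507797 + 62626
507797 = 8×62626 + 6789
62626 = 9×6789 + 1525
6789 = 4×1525 + 689
1525 = 2×689 + 147
689 = 4×147 + 101
147 = 1×101 + 46
101 = 2×46 + 9
46 = 5×9 + 1
9 = 9×1 + 0
Back-substitute:
1 = 46 − 5·9
1 = −5·101 + 11·46
1 = 11·147 − 16·101
1 = −16·689 + 75·147
1 = 75·1525 − 166·689
1 = −166·6789 + 739·1525
1 = 739·62626 − 6817·6789
1 = −6817·507797 + 55275·62626
1 = 55275·570423 − 62092·507797
1 = −62092·2789489 + 303643·570423
1 = 303643·22886335 − 2491236·2789489
So 2789489·(-2491236) ≡ 1 (mod 22886335), i.e. 2789489⁻¹ ≡ 20395099.
Then x ≡ 20395099·17536096 ≡ 4023759 (mod 22886335); the smallest non-negative solution is x = 4023759.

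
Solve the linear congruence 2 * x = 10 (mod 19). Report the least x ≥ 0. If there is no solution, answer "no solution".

5

First find gcd(2, 19):
19 = 9*2 + 1
2 = 2*1 + 0
gcd = 1, so a unique solution mod 19 exists.
Back-substitute for the Bézout coefficients:
1 = 19 − 9·2
So 2·(-9) ≡ 1 (mod 19), giving 2⁻¹ ≡ 10.
x ≡ 2⁻¹·10 ≡ 10·10 ≡ 5 (mod 19).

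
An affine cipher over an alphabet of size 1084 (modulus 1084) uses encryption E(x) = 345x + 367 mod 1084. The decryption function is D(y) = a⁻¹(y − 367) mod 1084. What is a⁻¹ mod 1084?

Apply the Euclidean algorithm to 1084 and 345:
1084 = 3×345 + 49
345 = 7×49 + 2
49 = 24×2 + 1
2 = 2×1 + 0
The gcd is 1. Working backward:
1 = 49 − 24·2
1 = −24·345 + 169·49
1 = 169·1084 − 531·345
Hence 345⁻¹ ≡ -531 ≡ 553 (mod 1084).

553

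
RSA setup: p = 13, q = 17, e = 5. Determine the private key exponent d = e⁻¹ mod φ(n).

77

φ(n) = (p−1)(q−1) = 12·16 = 192.
Need d with 5·d ≡ 1 (mod 192). Apply the extended Euclidean algorithm:
192 = 38*5 + 2
5 = 2*2 + 1
2 = 2*1 + 0
Back-substitute:
1 = 5 − 2·2
1 = −2·192 + 77·5
So 5·77 ≡ 1 (mod 192), hence d = 77.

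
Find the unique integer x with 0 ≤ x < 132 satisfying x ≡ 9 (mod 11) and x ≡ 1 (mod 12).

Write x = 9 + 11·k. Then 11·k ≡ 1 − 9 ≡ 4 (mod 12).
Need 11⁻¹ mod 12. Extended Euclid on (12, 11):
12 = 1*11 + 1
11 = 11*1 + 0
Back-substitute:
1 = 12 − 11
11⁻¹ ≡ 11 (mod 12), so k ≡ 11·4 ≡ 8 (mod 12).
x = 9 + 11·8 = 97.

97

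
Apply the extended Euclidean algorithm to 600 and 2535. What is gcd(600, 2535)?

Repeated division:
2535 = 4*600 + 135
600 = 4*135 + 60
135 = 2*60 + 15
60 = 4*15 + 0
gcd(600, 2535) = 15.
Express as a combination:
15 = 135 − 2·60
15 = −2·600 + 9·135
15 = 9·2535 − 38·600
So 15 = (9)·2535 + (-38)·600.

15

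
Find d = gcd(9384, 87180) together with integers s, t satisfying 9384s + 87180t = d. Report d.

Apply Euclid's algorithm to 87180 and 9384:
87180 = 9·9384 + 2724
9384 = 3·2724 + 1212
2724 = 2·1212 + 300
1212 = 4·300 + 12
300 = 25·12 + 0
gcd(9384, 87180) = 12.
Express as a combination:
12 = 1212 − 4·300
12 = −4·2724 + 9·1212
12 = 9·9384 − 31·2724
12 = −31·87180 + 288·9384
So 12 = (-31)·87180 + (288)·9384.

12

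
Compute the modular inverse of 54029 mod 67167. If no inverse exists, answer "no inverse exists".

Extended Euclidean algorithm:
67167 = 1×54029 + 13138
54029 = 4×13138 + 1477
13138 = 8×1477 + 1322
1477 = 1×1322 + 155
1322 = 8×155 + 82
155 = 1×82 + 73
82 = 1×73 + 9
73 = 8×9 + 1
9 = 9×1 + 0
gcd = 1, so the inverse exists. Back-substitute:
1 = 73 − 8·9
1 = −8·82 + 9·73
1 = 9·155 − 17·82
1 = −17·1322 + 145·155
1 = 145·1477 − 162·1322
1 = −162·13138 + 1441·1477
1 = 1441·54029 − 5926·13138
1 = −5926·67167 + 7367·54029
So 54029·7367 ≡ 1 (mod 67167).

7367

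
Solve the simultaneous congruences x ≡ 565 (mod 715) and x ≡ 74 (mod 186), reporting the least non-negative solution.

Write x = 565 + 715·k. Then 715·k ≡ 74 − 565 ≡ 67 (mod 186).
Need 715⁻¹ mod 186. Extended Euclid on (186, 157):
186 = 1×157 + 29
157 = 5×29 + 12
29 = 2×12 + 5
12 = 2×5 + 2
5 = 2×2 + 1
2 = 2×1 + 0
Back-substitute:
1 = 5 − 2·2
1 = −2·12 + 5·5
1 = 5·29 − 12·12
1 = −12·157 + 65·29
1 = 65·186 − 77·157
715⁻¹ ≡ 109 (mod 186), so k ≡ 109·67 ≡ 49 (mod 186).
x = 565 + 715·49 = 35600.

35600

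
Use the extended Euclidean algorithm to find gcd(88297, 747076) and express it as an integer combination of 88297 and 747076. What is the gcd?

Repeated division:
747076 = 8*88297 + 40700
88297 = 2*40700 + 6897
40700 = 5*6897 + 6215
6897 = 1*6215 + 682
6215 = 9*682 + 77
682 = 8*77 + 66
77 = 1*66 + 11
66 = 6*11 + 0
gcd(88297, 747076) = 11.
Working backward:
11 = 77 − 66
11 = −682 + 9·77
11 = 9·6215 − 82·682
11 = −82·6897 + 91·6215
11 = 91·40700 − 537·6897
11 = −537·88297 + 1165·40700
11 = 1165·747076 − 9857·88297
So 11 = (1165)·747076 + (-9857)·88297.

11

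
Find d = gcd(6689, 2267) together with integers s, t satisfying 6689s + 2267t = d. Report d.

1

Euclidean algorithm:
6689 = 2×2267 + 2155
2267 = 1×2155 + 112
2155 = 19×112 + 27
112 = 4×27 + 4
27 = 6×4 + 3
4 = 1×3 + 1
3 = 3×1 + 0
gcd(6689, 2267) = 1.
Express as a combination:
1 = 4 − 3
1 = −27 + 7·4
1 = 7·112 − 29·27
1 = −29·2155 + 558·112
1 = 558·2267 − 587·2155
1 = −587·6689 + 1732·2267
So 1 = (-587)·6689 + (1732)·2267.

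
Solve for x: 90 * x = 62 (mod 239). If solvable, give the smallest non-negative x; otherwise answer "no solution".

6

First find gcd(90, 239):
239 = 2×90 + 59
90 = 1×59 + 31
59 = 1×31 + 28
31 = 1×28 + 3
28 = 9×3 + 1
3 = 3×1 + 0
gcd = 1, so a unique solution mod 239 exists.
Back-substitute for the Bézout coefficients:
1 = 28 − 9·3
1 = −9·31 + 10·28
1 = 10·59 − 19·31
1 = −19·90 + 29·59
1 = 29·239 − 77·90
So 90·(-77) ≡ 1 (mod 239), giving 90⁻¹ ≡ 162.
x ≡ 90⁻¹·62 ≡ 162·62 ≡ 6 (mod 239).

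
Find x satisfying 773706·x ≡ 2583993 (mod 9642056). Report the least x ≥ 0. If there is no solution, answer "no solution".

no solution

gcd(773706, 9642056):
9642056 = 12·773706 + 357584
773706 = 2·357584 + 58538
357584 = 6·58538 + 6356
58538 = 9·6356 + 1334
6356 = 4·1334 + 1020
1334 = 1·1020 + 314
1020 = 3·314 + 78
314 = 4·78 + 2
78 = 39·2 + 0
gcd = 2, but 2 ∤ 2583993, so the congruence has no solution.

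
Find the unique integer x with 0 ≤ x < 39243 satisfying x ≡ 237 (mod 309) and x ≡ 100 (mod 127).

14451

Write x = 237 + 309·k. Then 309·k ≡ 100 − 237 ≡ 117 (mod 127).
Need 309⁻¹ mod 127. Extended Euclid on (127, 55):
127 = 2·55 + 17
55 = 3·17 + 4
17 = 4·4 + 1
4 = 4·1 + 0
Back-substitute:
1 = 17 − 4·4
1 = −4·55 + 13·17
1 = 13·127 − 30·55
309⁻¹ ≡ 97 (mod 127), so k ≡ 97·117 ≡ 46 (mod 127).
x = 237 + 309·46 = 14451.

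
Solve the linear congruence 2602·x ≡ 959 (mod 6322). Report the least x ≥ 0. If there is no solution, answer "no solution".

gcd(2602, 6322):
6322 = 2*2602 + 1118
2602 = 2*1118 + 366
1118 = 3*366 + 20
366 = 18*20 + 6
20 = 3*6 + 2
6 = 3*2 + 0
gcd = 2, but 2 ∤ 959, so the congruence has no solution.

no solution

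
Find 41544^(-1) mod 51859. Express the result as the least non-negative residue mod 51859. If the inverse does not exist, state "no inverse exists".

33051

gcd(51859, 41544) by repeated division:
51859 = 1·41544 + 10315
41544 = 4·10315 + 284
10315 = 36·284 + 91
284 = 3·91 + 11
91 = 8·11 + 3
11 = 3·3 + 2
3 = 1·2 + 1
2 = 2·1 + 0
Since gcd(41544, 51859) = 1, back-substitute to write 1 as a combination:
1 = 3 − 2
1 = −11 + 4·3
1 = 4·91 − 33·11
1 = −33·284 + 103·91
1 = 103·10315 − 3741·284
1 = −3741·41544 + 15067·10315
1 = 15067·51859 − 18808·41544
Hence 41544⁻¹ ≡ -18808 ≡ 33051 (mod 51859).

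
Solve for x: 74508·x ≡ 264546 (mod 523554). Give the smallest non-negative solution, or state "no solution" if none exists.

First find gcd(74508, 523554):
523554 = 7*74508 + 1998
74508 = 37*1998 + 582
1998 = 3*582 + 252
582 = 2*252 + 78
252 = 3*78 + 18
78 = 4*18 + 6
18 = 3*6 + 0
gcd = 6 and 6 | 264546, so solutions exist. Divide through by 6: 12418x ≡ 44091 (mod 87259).
Now find 12418⁻¹ mod 87259:
87259 = 7·12418 + 333
12418 = 37·333 + 97
333 = 3·97 + 42
97 = 2·42 + 13
42 = 3·13 + 3
13 = 4·3 + 1
3 = 3·1 + 0
Back-substitute:
1 = 13 − 4·3
1 = −4·42 + 13·13
1 = 13·97 − 30·42
1 = −30·333 + 103·97
1 = 103·12418 − 3841·333
1 = −3841·87259 + 26990·12418
So 12418⁻¹ ≡ 26990 (mod 87259).
Then x ≡ 26990·44091 ≡ 65107 (mod 87259); the smallest non-negative solution is x = 65107.

65107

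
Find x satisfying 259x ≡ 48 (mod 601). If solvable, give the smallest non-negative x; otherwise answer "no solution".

274

First find gcd(259, 601):
601 = 2·259 + 83
259 = 3·83 + 10
83 = 8·10 + 3
10 = 3·3 + 1
3 = 3·1 + 0
gcd = 1, so a unique solution mod 601 exists.
Back-substitute for the Bézout coefficients:
1 = 10 − 3·3
1 = −3·83 + 25·10
1 = 25·259 − 78·83
1 = −78·601 + 181·259
So 259·(181) ≡ 1 (mod 601), giving 259⁻¹ ≡ 181.
x ≡ 259⁻¹·48 ≡ 181·48 ≡ 274 (mod 601).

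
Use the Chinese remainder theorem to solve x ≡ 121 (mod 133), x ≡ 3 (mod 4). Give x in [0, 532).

Write x = 121 + 133·k. Then 133·k ≡ 3 − 121 ≡ 2 (mod 4).
Need 133⁻¹ mod 4. Extended Euclid on (4, 1):
4 = 4·1 + 0
133⁻¹ ≡ 1 (mod 4), so k ≡ 1·2 ≡ 2 (mod 4).
x = 121 + 133·2 = 387.

387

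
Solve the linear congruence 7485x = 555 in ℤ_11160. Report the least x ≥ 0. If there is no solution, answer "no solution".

First find gcd(7485, 11160):
11160 = 1*7485 + 3675
7485 = 2*3675 + 135
3675 = 27*135 + 30
135 = 4*30 + 15
30 = 2*15 + 0
gcd = 15 and 15 | 555, so solutions exist. Divide through by 15: 499x ≡ 37 (mod 744).
Now find 499⁻¹ mod 744:
744 = 1×499 + 245
499 = 2×245 + 9
245 = 27×9 + 2
9 = 4×2 + 1
2 = 2×1 + 0
Back-substitute:
1 = 9 − 4·2
1 = −4·245 + 109·9
1 = 109·499 − 222·245
1 = −222·744 + 331·499
So 499⁻¹ ≡ 331 (mod 744).
Then x ≡ 331·37 ≡ 343 (mod 744); the smallest non-negative solution is x = 343.

343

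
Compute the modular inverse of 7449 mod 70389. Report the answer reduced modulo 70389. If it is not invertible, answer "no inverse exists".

no inverse exists

Compute gcd(7449, 70389):
70389 = 9*7449 + 3348
7449 = 2*3348 + 753
3348 = 4*753 + 336
753 = 2*336 + 81
336 = 4*81 + 12
81 = 6*12 + 9
12 = 1*9 + 3
9 = 3*3 + 0
The gcd is 3, not 1, hence no inverse exists.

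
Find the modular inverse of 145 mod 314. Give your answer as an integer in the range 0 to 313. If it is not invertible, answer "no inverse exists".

13

Apply the Euclidean algorithm to 314 and 145:
314 = 2*145 + 24
145 = 6*24 + 1
24 = 24*1 + 0
Since gcd(145, 314) = 1, back-substitute to write 1 as a combination:
1 = 145 − 6·24
1 = −6·314 + 13·145
So 145·13 ≡ 1 (mod 314).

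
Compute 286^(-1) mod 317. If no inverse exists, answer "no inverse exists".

Run Euclid on (317, 286):
317 = 1×286 + 31
286 = 9×31 + 7
31 = 4×7 + 3
7 = 2×3 + 1
3 = 3×1 + 0
gcd = 1, so the inverse exists. Back-substitute:
1 = 7 − 2·3
1 = −2·31 + 9·7
1 = 9·286 − 83·31
1 = −83·317 + 92·286
So 286·92 ≡ 1 (mod 317).

92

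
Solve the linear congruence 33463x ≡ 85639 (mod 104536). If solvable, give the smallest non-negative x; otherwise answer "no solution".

First find gcd(33463, 104536):
104536 = 3×33463 + 4147
33463 = 8×4147 + 287
4147 = 14×287 + 129
287 = 2×129 + 29
129 = 4×29 + 13
29 = 2×13 + 3
13 = 4×3 + 1
3 = 3×1 + 0
gcd = 1, so a unique solution mod 104536 exists.
Back-substitute for the Bézout coefficients:
1 = 13 − 4·3
1 = −4·29 + 9·13
1 = 9·129 − 40·29
1 = −40·287 + 89·129
1 = 89·4147 − 1286·287
1 = −1286·33463 + 10377·4147
1 = 10377·104536 − 32417·33463
So 33463·(-32417) ≡ 1 (mod 104536), giving 33463⁻¹ ≡ 72119.
x ≡ 33463⁻¹·85639 ≡ 72119·85639 ≡ 3089 (mod 104536).

3089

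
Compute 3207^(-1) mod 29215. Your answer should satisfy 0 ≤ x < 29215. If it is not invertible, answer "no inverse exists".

28468

gcd(29215, 3207) by repeated division:
29215 = 9·3207 + 352
3207 = 9·352 + 39
352 = 9·39 + 1
39 = 39·1 + 0
The gcd is 1. Working backward:
1 = 352 − 9·39
1 = −9·3207 + 82·352
1 = 82·29215 − 747·3207
So 3207·(-747) ≡ 1 (mod 29215), and -747 ≡ 28468 (mod 29215).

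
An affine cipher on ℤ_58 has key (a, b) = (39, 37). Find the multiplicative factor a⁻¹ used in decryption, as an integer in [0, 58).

Extended Euclidean algorithm:
58 = 1*39 + 19
39 = 2*19 + 1
19 = 19*1 + 0
The gcd is 1. Working backward:
1 = 39 − 2·19
1 = −2·58 + 3·39
So 39·3 ≡ 1 (mod 58).

3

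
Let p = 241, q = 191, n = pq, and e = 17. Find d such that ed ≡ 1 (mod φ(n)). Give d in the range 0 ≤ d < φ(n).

37553

φ(n) = (p−1)(q−1) = 240·190 = 45600.
Need d with 17·d ≡ 1 (mod 45600). Apply the extended Euclidean algorithm:
45600 = 2682·17 + 6
17 = 2·6 + 5
6 = 1·5 + 1
5 = 5·1 + 0
Back-substitute:
1 = 6 − 5
1 = −17 + 3·6
1 = 3·45600 − 8047·17
So 17·(-8047) ≡ 1 (mod 45600), hence d ≡ -8047 ≡ 37553 (mod 45600).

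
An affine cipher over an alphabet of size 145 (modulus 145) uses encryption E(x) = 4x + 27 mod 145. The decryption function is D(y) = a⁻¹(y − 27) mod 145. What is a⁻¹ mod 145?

109

Run Euclid on (145, 4):
145 = 36×4 + 1
4 = 4×1 + 0
gcd = 1, so the inverse exists. Back-substitute:
1 = 145 − 36·4
So 4·(-36) ≡ 1 (mod 145), and -36 ≡ 109 (mod 145).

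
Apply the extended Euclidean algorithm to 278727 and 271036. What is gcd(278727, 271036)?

Apply Euclid's algorithm to 278727 and 271036:
278727 = 1*271036 + 7691
271036 = 35*7691 + 1851
7691 = 4*1851 + 287
1851 = 6*287 + 129
287 = 2*129 + 29
129 = 4*29 + 13
29 = 2*13 + 3
13 = 4*3 + 1
3 = 3*1 + 0
gcd(278727, 271036) = 1.
Back-substituting:
1 = 13 − 4·3
1 = −4·29 + 9·13
1 = 9·129 − 40·29
1 = −40·287 + 89·129
1 = 89·1851 − 574·287
1 = −574·7691 + 2385·1851
1 = 2385·271036 − 84049·7691
1 = −84049·278727 + 86434·271036
So 1 = (-84049)·278727 + (86434)·271036.

1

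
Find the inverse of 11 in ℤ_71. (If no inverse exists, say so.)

Extended Euclidean algorithm:
71 = 6·11 + 5
11 = 2·5 + 1
5 = 5·1 + 0
gcd = 1, so the inverse exists. Back-substitute:
1 = 11 − 2·5
1 = −2·71 + 13·11
So 11·13 ≡ 1 (mod 71).

13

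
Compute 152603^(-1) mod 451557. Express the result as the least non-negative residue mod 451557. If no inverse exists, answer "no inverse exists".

428228

gcd(451557, 152603) by repeated division:
451557 = 2*152603 + 146351
152603 = 1*146351 + 6252
146351 = 23*6252 + 2555
6252 = 2*2555 + 1142
2555 = 2*1142 + 271
1142 = 4*271 + 58
271 = 4*58 + 39
58 = 1*39 + 19
39 = 2*19 + 1
19 = 19*1 + 0
The gcd is 1. Working backward:
1 = 39 − 2·19
1 = −2·58 + 3·39
1 = 3·271 − 14·58
1 = −14·1142 + 59·271
1 = 59·2555 − 132·1142
1 = −132·6252 + 323·2555
1 = 323·146351 − 7561·6252
1 = −7561·152603 + 7884·146351
1 = 7884·451557 − 23329·152603
Hence 152603⁻¹ ≡ -23329 ≡ 428228 (mod 451557).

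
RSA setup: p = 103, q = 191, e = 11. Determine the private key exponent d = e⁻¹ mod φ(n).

10571

φ(n) = (p−1)(q−1) = 102·190 = 19380.
Need d with 11·d ≡ 1 (mod 19380). Apply the extended Euclidean algorithm:
19380 = 1761×11 + 9
11 = 1×9 + 2
9 = 4×2 + 1
2 = 2×1 + 0
Back-substitute:
1 = 9 − 4·2
1 = −4·11 + 5·9
1 = 5·19380 − 8809·11
So 11·(-8809) ≡ 1 (mod 19380), hence d ≡ -8809 ≡ 10571 (mod 19380).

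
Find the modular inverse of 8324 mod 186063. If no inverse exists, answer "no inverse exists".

Apply the Euclidean algorithm to 186063 and 8324:
186063 = 22×8324 + 2935
8324 = 2×2935 + 2454
2935 = 1×2454 + 481
2454 = 5×481 + 49
481 = 9×49 + 40
49 = 1×40 + 9
40 = 4×9 + 4
9 = 2×4 + 1
4 = 4×1 + 0
Since gcd(8324, 186063) = 1, back-substitute to write 1 as a combination:
1 = 9 − 2·4
1 = −2·40 + 9·9
1 = 9·49 − 11·40
1 = −11·481 + 108·49
1 = 108·2454 − 551·481
1 = −551·2935 + 659·2454
1 = 659·8324 − 1869·2935
1 = −1869·186063 + 41777·8324
So 8324·41777 ≡ 1 (mod 186063).

41777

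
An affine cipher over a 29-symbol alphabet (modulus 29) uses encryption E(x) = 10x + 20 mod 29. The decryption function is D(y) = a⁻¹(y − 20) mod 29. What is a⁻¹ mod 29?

Extended Euclidean algorithm:
29 = 2×10 + 9
10 = 1×9 + 1
9 = 9×1 + 0
Since gcd(10, 29) = 1, back-substitute to write 1 as a combination:
1 = 10 − 9
1 = −29 + 3·10
So 10·3 ≡ 1 (mod 29).

3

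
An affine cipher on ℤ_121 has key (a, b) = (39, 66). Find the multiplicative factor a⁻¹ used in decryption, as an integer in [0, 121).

90

Run Euclid on (121, 39):
121 = 3·39 + 4
39 = 9·4 + 3
4 = 1·3 + 1
3 = 3·1 + 0
The gcd is 1. Working backward:
1 = 4 − 3
1 = −39 + 10·4
1 = 10·121 − 31·39
Hence 39⁻¹ ≡ -31 ≡ 90 (mod 121).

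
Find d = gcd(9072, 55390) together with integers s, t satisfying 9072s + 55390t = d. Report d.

2

Repeated division:
55390 = 6×9072 + 958
9072 = 9×958 + 450
958 = 2×450 + 58
450 = 7×58 + 44
58 = 1×44 + 14
44 = 3×14 + 2
14 = 7×2 + 0
gcd(9072, 55390) = 2.
Express as a combination:
2 = 44 − 3·14
2 = −3·58 + 4·44
2 = 4·450 − 31·58
2 = −31·958 + 66·450
2 = 66·9072 − 625·958
2 = −625·55390 + 3816·9072
So 2 = (-625)·55390 + (3816)·9072.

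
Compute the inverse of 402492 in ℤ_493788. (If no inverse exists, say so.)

Euclidean algorithm on 493788, 402492:
493788 = 1·402492 + 91296
402492 = 4·91296 + 37308
91296 = 2·37308 + 16680
37308 = 2·16680 + 3948
16680 = 4·3948 + 888
3948 = 4·888 + 396
888 = 2·396 + 96
396 = 4·96 + 12
96 = 8·12 + 0
gcd(402492, 493788) = 12 ≠ 1, so 402492 has no multiplicative inverse modulo 493788.

no inverse exists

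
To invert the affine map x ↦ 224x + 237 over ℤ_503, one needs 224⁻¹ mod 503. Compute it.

128

Run Euclid on (503, 224):
503 = 2×224 + 55
224 = 4×55 + 4
55 = 13×4 + 3
4 = 1×3 + 1
3 = 3×1 + 0
gcd = 1, so the inverse exists. Back-substitute:
1 = 4 − 3
1 = −55 + 14·4
1 = 14·224 − 57·55
1 = −57·503 + 128·224
So 224·128 ≡ 1 (mod 503).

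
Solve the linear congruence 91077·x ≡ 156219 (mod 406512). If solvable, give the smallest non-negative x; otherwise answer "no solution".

First find gcd(91077, 406512):
406512 = 4·91077 + 42204
91077 = 2·42204 + 6669
42204 = 6·6669 + 2190
6669 = 3·2190 + 99
2190 = 22·99 + 12
99 = 8·12 + 3
12 = 4·3 + 0
gcd = 3 and 3 | 156219, so solutions exist. Divide through by 3: 30359x ≡ 52073 (mod 135504).
Now find 30359⁻¹ mod 135504:
135504 = 4*30359 + 14068
30359 = 2*14068 + 2223
14068 = 6*2223 + 730
2223 = 3*730 + 33
730 = 22*33 + 4
33 = 8*4 + 1
4 = 4*1 + 0
Back-substitute:
1 = 33 − 8·4
1 = −8·730 + 177·33
1 = 177·2223 − 539·730
1 = −539·14068 + 3411·2223
1 = 3411·30359 − 7361·14068
1 = −7361·135504 + 32855·30359
So 30359⁻¹ ≡ 32855 (mod 135504).
Then x ≡ 32855·52073 ≡ 120415 (mod 135504); the smallest non-negative solution is x = 120415.

120415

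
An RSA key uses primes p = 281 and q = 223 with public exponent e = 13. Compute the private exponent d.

φ(n) = (p−1)(q−1) = 280·222 = 62160.
Need d with 13·d ≡ 1 (mod 62160). Apply the extended Euclidean algorithm:
62160 = 4781×13 + 7
13 = 1×7 + 6
7 = 1×6 + 1
6 = 6×1 + 0
Back-substitute:
1 = 7 − 6
1 = −13 + 2·7
1 = 2·62160 − 9563·13
So 13·(-9563) ≡ 1 (mod 62160), hence d ≡ -9563 ≡ 52597 (mod 62160).

52597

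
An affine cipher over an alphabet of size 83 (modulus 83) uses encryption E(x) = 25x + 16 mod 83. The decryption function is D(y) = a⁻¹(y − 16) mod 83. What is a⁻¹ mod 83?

10

Apply the Euclidean algorithm to 83 and 25:
83 = 3·25 + 8
25 = 3·8 + 1
8 = 8·1 + 0
gcd = 1, so the inverse exists. Back-substitute:
1 = 25 − 3·8
1 = −3·83 + 10·25
So 25·10 ≡ 1 (mod 83).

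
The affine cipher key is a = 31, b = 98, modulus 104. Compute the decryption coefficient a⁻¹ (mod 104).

Apply the Euclidean algorithm to 104 and 31:
104 = 3*31 + 11
31 = 2*11 + 9
11 = 1*9 + 2
9 = 4*2 + 1
2 = 2*1 + 0
The gcd is 1. Working backward:
1 = 9 − 4·2
1 = −4·11 + 5·9
1 = 5·31 − 14·11
1 = −14·104 + 47·31
So 31·47 ≡ 1 (mod 104).

47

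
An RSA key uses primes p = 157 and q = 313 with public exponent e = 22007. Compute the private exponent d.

φ(n) = (p−1)(q−1) = 156·312 = 48672.
Need d with 22007·d ≡ 1 (mod 48672). Apply the extended Euclidean algorithm:
48672 = 2*22007 + 4658
22007 = 4*4658 + 3375
4658 = 1*3375 + 1283
3375 = 2*1283 + 809
1283 = 1*809 + 474
809 = 1*474 + 335
474 = 1*335 + 139
335 = 2*139 + 57
139 = 2*57 + 25
57 = 2*25 + 7
25 = 3*7 + 4
7 = 1*4 + 3
4 = 1*3 + 1
3 = 3*1 + 0
Back-substitute:
1 = 4 − 3
1 = −7 + 2·4
1 = 2·25 − 7·7
1 = −7·57 + 16·25
1 = 16·139 − 39·57
1 = −39·335 + 94·139
1 = 94·474 − 133·335
1 = −133·809 + 227·474
1 = 227·1283 − 360·809
1 = −360·3375 + 947·1283
1 = 947·4658 − 1307·3375
1 = −1307·22007 + 6175·4658
1 = 6175·48672 − 13657·22007
So 22007·(-13657) ≡ 1 (mod 48672), hence d ≡ -13657 ≡ 35015 (mod 48672).

35015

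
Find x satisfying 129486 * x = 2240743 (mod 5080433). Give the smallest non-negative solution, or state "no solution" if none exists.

First find gcd(129486, 5080433):
5080433 = 39*129486 + 30479
129486 = 4*30479 + 7570
30479 = 4*7570 + 199
7570 = 38*199 + 8
199 = 24*8 + 7
8 = 1*7 + 1
7 = 7*1 + 0
gcd = 1, so a unique solution mod 5080433 exists.
Back-substitute for the Bézout coefficients:
1 = 8 − 7
1 = −199 + 25·8
1 = 25·7570 − 951·199
1 = −951·30479 + 3829·7570
1 = 3829·129486 − 16267·30479
1 = −16267·5080433 + 638242·129486
So 129486·(638242) ≡ 1 (mod 5080433), giving 129486⁻¹ ≡ 638242.
x ≡ 129486⁻¹·2240743 ≡ 638242·2240743 ≡ 4565172 (mod 5080433).

4565172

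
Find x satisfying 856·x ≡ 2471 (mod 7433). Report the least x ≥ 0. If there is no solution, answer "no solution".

3346

First find gcd(856, 7433):
7433 = 8*856 + 585
856 = 1*585 + 271
585 = 2*271 + 43
271 = 6*43 + 13
43 = 3*13 + 4
13 = 3*4 + 1
4 = 4*1 + 0
gcd = 1, so a unique solution mod 7433 exists.
Back-substitute for the Bézout coefficients:
1 = 13 − 3·4
1 = −3·43 + 10·13
1 = 10·271 − 63·43
1 = −63·585 + 136·271
1 = 136·856 − 199·585
1 = −199·7433 + 1728·856
So 856·(1728) ≡ 1 (mod 7433), giving 856⁻¹ ≡ 1728.
x ≡ 856⁻¹·2471 ≡ 1728·2471 ≡ 3346 (mod 7433).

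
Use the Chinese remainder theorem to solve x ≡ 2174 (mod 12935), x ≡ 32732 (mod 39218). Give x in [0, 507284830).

27838294

Write x = 2174 + 12935·k. Then 12935·k ≡ 32732 − 2174 ≡ 30558 (mod 39218).
Need 12935⁻¹ mod 39218. Extended Euclid on (39218, 12935):
39218 = 3×12935 + 413
12935 = 31×413 + 132
413 = 3×132 + 17
132 = 7×17 + 13
17 = 1×13 + 4
13 = 3×4 + 1
4 = 4×1 + 0
Back-substitute:
1 = 13 − 3·4
1 = −3·17 + 4·13
1 = 4·132 − 31·17
1 = −31·413 + 97·132
1 = 97·12935 − 3038·413
1 = −3038·39218 + 9211·12935
12935⁻¹ ≡ 9211 (mod 39218), so k ≡ 9211·30558 ≡ 2152 (mod 39218).
x = 2174 + 12935·2152 = 27838294.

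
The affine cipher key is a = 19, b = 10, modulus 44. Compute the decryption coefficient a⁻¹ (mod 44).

gcd(44, 19) by repeated division:
44 = 2·19 + 6
19 = 3·6 + 1
6 = 6·1 + 0
The gcd is 1. Working backward:
1 = 19 − 3·6
1 = −3·44 + 7·19
So 19·7 ≡ 1 (mod 44).

7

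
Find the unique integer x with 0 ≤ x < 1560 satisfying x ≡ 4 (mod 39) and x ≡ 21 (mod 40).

Write x = 4 + 39·k. Then 39·k ≡ 21 − 4 ≡ 17 (mod 40).
Need 39⁻¹ mod 40. Extended Euclid on (40, 39):
40 = 1·39 + 1
39 = 39·1 + 0
Back-substitute:
1 = 40 − 39
39⁻¹ ≡ 39 (mod 40), so k ≡ 39·17 ≡ 23 (mod 40).
x = 4 + 39·23 = 901.

901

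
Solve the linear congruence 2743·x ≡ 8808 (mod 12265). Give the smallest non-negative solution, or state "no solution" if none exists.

3786

First find gcd(2743, 12265):
12265 = 4·2743 + 1293
2743 = 2·1293 + 157
1293 = 8·157 + 37
157 = 4·37 + 9
37 = 4·9 + 1
9 = 9·1 + 0
gcd = 1, so a unique solution mod 12265 exists.
Back-substitute for the Bézout coefficients:
1 = 37 − 4·9
1 = −4·157 + 17·37
1 = 17·1293 − 140·157
1 = −140·2743 + 297·1293
1 = 297·12265 − 1328·2743
So 2743·(-1328) ≡ 1 (mod 12265), giving 2743⁻¹ ≡ 10937.
x ≡ 2743⁻¹·8808 ≡ 10937·8808 ≡ 3786 (mod 12265).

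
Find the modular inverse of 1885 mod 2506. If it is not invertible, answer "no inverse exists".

gcd(2506, 1885) by repeated division:
2506 = 1*1885 + 621
1885 = 3*621 + 22
621 = 28*22 + 5
22 = 4*5 + 2
5 = 2*2 + 1
2 = 2*1 + 0
Since gcd(1885, 2506) = 1, back-substitute to write 1 as a combination:
1 = 5 − 2·2
1 = −2·22 + 9·5
1 = 9·621 − 254·22
1 = −254·1885 + 771·621
1 = 771·2506 − 1025·1885
Hence 1885⁻¹ ≡ -1025 ≡ 1481 (mod 2506).

1481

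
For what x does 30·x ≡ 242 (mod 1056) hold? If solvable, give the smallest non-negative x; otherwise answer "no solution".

no solution

gcd(30, 1056):
1056 = 35·30 + 6
30 = 5·6 + 0
gcd = 6, but 6 ∤ 242, so the congruence has no solution.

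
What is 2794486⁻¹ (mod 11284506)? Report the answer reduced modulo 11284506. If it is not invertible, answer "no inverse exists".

Compute gcd(2794486, 11284506):
11284506 = 4*2794486 + 106562
2794486 = 26*106562 + 23874
106562 = 4*23874 + 11066
23874 = 2*11066 + 1742
11066 = 6*1742 + 614
1742 = 2*614 + 514
614 = 1*514 + 100
514 = 5*100 + 14
100 = 7*14 + 2
14 = 7*2 + 0
Since gcd = 2 > 1, 2794486 is not a unit mod 11284506.

no inverse exists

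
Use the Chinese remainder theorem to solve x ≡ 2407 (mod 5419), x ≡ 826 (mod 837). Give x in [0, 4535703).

Write x = 2407 + 5419·k. Then 5419·k ≡ 826 − 2407 ≡ 93 (mod 837).
Need 5419⁻¹ mod 837. Extended Euclid on (837, 397):
837 = 2*397 + 43
397 = 9*43 + 10
43 = 4*10 + 3
10 = 3*3 + 1
3 = 3*1 + 0
Back-substitute:
1 = 10 − 3·3
1 = −3·43 + 13·10
1 = 13·397 − 120·43
1 = −120·837 + 253·397
5419⁻¹ ≡ 253 (mod 837), so k ≡ 253·93 ≡ 93 (mod 837).
x = 2407 + 5419·93 = 506374.

506374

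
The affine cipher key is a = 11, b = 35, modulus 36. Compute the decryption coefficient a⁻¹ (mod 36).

23

Extended Euclidean algorithm:
36 = 3×11 + 3
11 = 3×3 + 2
3 = 1×2 + 1
2 = 2×1 + 0
Since gcd(11, 36) = 1, back-substitute to write 1 as a combination:
1 = 3 − 2
1 = −11 + 4·3
1 = 4·36 − 13·11
Thus 11·(-13) ≡ 1 (mod 36); reducing, -13 mod 36 = 23.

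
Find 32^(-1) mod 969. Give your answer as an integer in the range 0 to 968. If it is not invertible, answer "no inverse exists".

212

Run Euclid on (969, 32):
969 = 30*32 + 9
32 = 3*9 + 5
9 = 1*5 + 4
5 = 1*4 + 1
4 = 4*1 + 0
The gcd is 1. Working backward:
1 = 5 − 4
1 = −9 + 2·5
1 = 2·32 − 7·9
1 = −7·969 + 212·32
So 32·212 ≡ 1 (mod 969).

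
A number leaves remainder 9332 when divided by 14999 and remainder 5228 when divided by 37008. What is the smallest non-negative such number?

357465500

Write x = 9332 + 14999·k. Then 14999·k ≡ 5228 − 9332 ≡ 32904 (mod 37008).
Need 14999⁻¹ mod 37008. Extended Euclid on (37008, 14999):
37008 = 2·14999 + 7010
14999 = 2·7010 + 979
7010 = 7·979 + 157
979 = 6·157 + 37
157 = 4·37 + 9
37 = 4·9 + 1
9 = 9·1 + 0
Back-substitute:
1 = 37 − 4·9
1 = −4·157 + 17·37
1 = 17·979 − 106·157
1 = −106·7010 + 759·979
1 = 759·14999 − 1624·7010
1 = −1624·37008 + 4007·14999
14999⁻¹ ≡ 4007 (mod 37008), so k ≡ 4007·32904 ≡ 23832 (mod 37008).
x = 9332 + 14999·23832 = 357465500.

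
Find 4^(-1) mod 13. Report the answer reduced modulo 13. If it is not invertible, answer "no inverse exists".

gcd(13, 4) by repeated division:
13 = 3·4 + 1
4 = 4·1 + 0
gcd = 1, so the inverse exists. Back-substitute:
1 = 13 − 3·4
So 4·(-3) ≡ 1 (mod 13), and -3 ≡ 10 (mod 13).

10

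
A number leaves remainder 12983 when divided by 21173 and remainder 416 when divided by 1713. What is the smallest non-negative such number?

34440281

Write x = 12983 + 21173·k. Then 21173·k ≡ 416 − 12983 ≡ 1137 (mod 1713).
Need 21173⁻¹ mod 1713. Extended Euclid on (1713, 617):
1713 = 2·617 + 479
617 = 1·479 + 138
479 = 3·138 + 65
138 = 2·65 + 8
65 = 8·8 + 1
8 = 8·1 + 0
Back-substitute:
1 = 65 − 8·8
1 = −8·138 + 17·65
1 = 17·479 − 59·138
1 = −59·617 + 76·479
1 = 76·1713 − 211·617
21173⁻¹ ≡ 1502 (mod 1713), so k ≡ 1502·1137 ≡ 1626 (mod 1713).
x = 12983 + 21173·1626 = 34440281.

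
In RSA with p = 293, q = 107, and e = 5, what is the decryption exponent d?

12381

φ(n) = (p−1)(q−1) = 292·106 = 30952.
Need d with 5·d ≡ 1 (mod 30952). Apply the extended Euclidean algorithm:
30952 = 6190·5 + 2
5 = 2·2 + 1
2 = 2·1 + 0
Back-substitute:
1 = 5 − 2·2
1 = −2·30952 + 12381·5
So 5·12381 ≡ 1 (mod 30952), hence d = 12381.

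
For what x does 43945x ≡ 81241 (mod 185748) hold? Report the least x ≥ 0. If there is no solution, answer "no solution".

73033

First find gcd(43945, 185748):
185748 = 4·43945 + 9968
43945 = 4·9968 + 4073
9968 = 2·4073 + 1822
4073 = 2·1822 + 429
1822 = 4·429 + 106
429 = 4·106 + 5
106 = 21·5 + 1
5 = 5·1 + 0
gcd = 1, so a unique solution mod 185748 exists.
Back-substitute for the Bézout coefficients:
1 = 106 − 21·5
1 = −21·429 + 85·106
1 = 85·1822 − 361·429
1 = −361·4073 + 807·1822
1 = 807·9968 − 1975·4073
1 = −1975·43945 + 8707·9968
1 = 8707·185748 − 36803·43945
So 43945·(-36803) ≡ 1 (mod 185748), giving 43945⁻¹ ≡ 148945.
x ≡ 43945⁻¹·81241 ≡ 148945·81241 ≡ 73033 (mod 185748).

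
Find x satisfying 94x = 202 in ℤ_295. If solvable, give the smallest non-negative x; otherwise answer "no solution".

203

First find gcd(94, 295):
295 = 3×94 + 13
94 = 7×13 + 3
13 = 4×3 + 1
3 = 3×1 + 0
gcd = 1, so a unique solution mod 295 exists.
Back-substitute for the Bézout coefficients:
1 = 13 − 4·3
1 = −4·94 + 29·13
1 = 29·295 − 91·94
So 94·(-91) ≡ 1 (mod 295), giving 94⁻¹ ≡ 204.
x ≡ 94⁻¹·202 ≡ 204·202 ≡ 203 (mod 295).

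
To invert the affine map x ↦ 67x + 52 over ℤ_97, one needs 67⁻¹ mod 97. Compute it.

Extended Euclidean algorithm:
97 = 1·67 + 30
67 = 2·30 + 7
30 = 4·7 + 2
7 = 3·2 + 1
2 = 2·1 + 0
gcd = 1, so the inverse exists. Back-substitute:
1 = 7 − 3·2
1 = −3·30 + 13·7
1 = 13·67 − 29·30
1 = −29·97 + 42·67
So 67·42 ≡ 1 (mod 97).

42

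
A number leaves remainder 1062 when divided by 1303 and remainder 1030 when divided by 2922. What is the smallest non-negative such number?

Write x = 1062 + 1303·k. Then 1303·k ≡ 1030 − 1062 ≡ 2890 (mod 2922).
Need 1303⁻¹ mod 2922. Extended Euclid on (2922, 1303):
2922 = 2*1303 + 316
1303 = 4*316 + 39
316 = 8*39 + 4
39 = 9*4 + 3
4 = 1*3 + 1
3 = 3*1 + 0
Back-substitute:
1 = 4 − 3
1 = −39 + 10·4
1 = 10·316 − 81·39
1 = −81·1303 + 334·316
1 = 334·2922 − 749·1303
1303⁻¹ ≡ 2173 (mod 2922), so k ≡ 2173·2890 ≡ 592 (mod 2922).
x = 1062 + 1303·592 = 772438.

772438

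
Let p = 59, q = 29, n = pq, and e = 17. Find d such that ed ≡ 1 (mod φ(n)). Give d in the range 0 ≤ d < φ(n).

1433

φ(n) = (p−1)(q−1) = 58·28 = 1624.
Need d with 17·d ≡ 1 (mod 1624). Apply the extended Euclidean algorithm:
1624 = 95·17 + 9
17 = 1·9 + 8
9 = 1·8 + 1
8 = 8·1 + 0
Back-substitute:
1 = 9 − 8
1 = −17 + 2·9
1 = 2·1624 − 191·17
So 17·(-191) ≡ 1 (mod 1624), hence d ≡ -191 ≡ 1433 (mod 1624).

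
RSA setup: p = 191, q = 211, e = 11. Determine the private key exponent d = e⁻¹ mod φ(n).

25391

φ(n) = (p−1)(q−1) = 190·210 = 39900.
Need d with 11·d ≡ 1 (mod 39900). Apply the extended Euclidean algorithm:
39900 = 3627*11 + 3
11 = 3*3 + 2
3 = 1*2 + 1
2 = 2*1 + 0
Back-substitute:
1 = 3 − 2
1 = −11 + 4·3
1 = 4·39900 − 14509·11
So 11·(-14509) ≡ 1 (mod 39900), hence d ≡ -14509 ≡ 25391 (mod 39900).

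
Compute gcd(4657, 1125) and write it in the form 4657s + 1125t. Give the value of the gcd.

1

Apply Euclid's algorithm to 4657 and 1125:
4657 = 4·1125 + 157
1125 = 7·157 + 26
157 = 6·26 + 1
26 = 26·1 + 0
gcd(4657, 1125) = 1.
Working backward:
1 = 157 − 6·26
1 = −6·1125 + 43·157
1 = 43·4657 − 178·1125
So 1 = (43)·4657 + (-178)·1125.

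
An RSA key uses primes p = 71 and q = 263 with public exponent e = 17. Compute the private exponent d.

φ(n) = (p−1)(q−1) = 70·262 = 18340.
Need d with 17·d ≡ 1 (mod 18340). Apply the extended Euclidean algorithm:
18340 = 1078×17 + 14
17 = 1×14 + 3
14 = 4×3 + 2
3 = 1×2 + 1
2 = 2×1 + 0
Back-substitute:
1 = 3 − 2
1 = −14 + 5·3
1 = 5·17 − 6·14
1 = −6·18340 + 6473·17
So 17·6473 ≡ 1 (mod 18340), hence d = 6473.

6473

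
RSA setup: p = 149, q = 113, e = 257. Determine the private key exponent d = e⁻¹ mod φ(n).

129

φ(n) = (p−1)(q−1) = 148·112 = 16576.
Need d with 257·d ≡ 1 (mod 16576). Apply the extended Euclidean algorithm:
16576 = 64*257 + 128
257 = 2*128 + 1
128 = 128*1 + 0
Back-substitute:
1 = 257 − 2·128
1 = −2·16576 + 129·257
So 257·129 ≡ 1 (mod 16576), hence d = 129.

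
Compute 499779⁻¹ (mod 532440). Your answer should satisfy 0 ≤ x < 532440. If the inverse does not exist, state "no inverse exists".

Compute gcd(499779, 532440):
532440 = 1·499779 + 32661
499779 = 15·32661 + 9864
32661 = 3·9864 + 3069
9864 = 3·3069 + 657
3069 = 4·657 + 441
657 = 1·441 + 216
441 = 2·216 + 9
216 = 24·9 + 0
Since gcd = 9 > 1, 499779 is not a unit mod 532440.

no inverse exists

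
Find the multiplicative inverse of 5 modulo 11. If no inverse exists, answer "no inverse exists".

9

gcd(11, 5) by repeated division:
11 = 2*5 + 1
5 = 5*1 + 0
Since gcd(5, 11) = 1, back-substitute to write 1 as a combination:
1 = 11 − 2·5
So 5·(-2) ≡ 1 (mod 11), and -2 ≡ 9 (mod 11).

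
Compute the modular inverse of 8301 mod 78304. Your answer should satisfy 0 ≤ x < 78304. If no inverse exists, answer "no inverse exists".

Extended Euclidean algorithm:
78304 = 9*8301 + 3595
8301 = 2*3595 + 1111
3595 = 3*1111 + 262
1111 = 4*262 + 63
262 = 4*63 + 10
63 = 6*10 + 3
10 = 3*3 + 1
3 = 3*1 + 0
gcd = 1, so the inverse exists. Back-substitute:
1 = 10 − 3·3
1 = −3·63 + 19·10
1 = 19·262 − 79·63
1 = −79·1111 + 335·262
1 = 335·3595 − 1084·1111
1 = −1084·8301 + 2503·3595
1 = 2503·78304 − 23611·8301
So 8301·(-23611) ≡ 1 (mod 78304), and -23611 ≡ 54693 (mod 78304).

54693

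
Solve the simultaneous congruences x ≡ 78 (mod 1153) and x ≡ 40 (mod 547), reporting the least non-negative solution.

576578

Write x = 78 + 1153·k. Then 1153·k ≡ 40 − 78 ≡ 509 (mod 547).
Need 1153⁻¹ mod 547. Extended Euclid on (547, 59):
547 = 9·59 + 16
59 = 3·16 + 11
16 = 1·11 + 5
11 = 2·5 + 1
5 = 5·1 + 0
Back-substitute:
1 = 11 − 2·5
1 = −2·16 + 3·11
1 = 3·59 − 11·16
1 = −11·547 + 102·59
1153⁻¹ ≡ 102 (mod 547), so k ≡ 102·509 ≡ 500 (mod 547).
x = 78 + 1153·500 = 576578.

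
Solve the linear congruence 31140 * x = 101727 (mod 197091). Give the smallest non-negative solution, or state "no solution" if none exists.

20782

First find gcd(31140, 197091):
197091 = 6*31140 + 10251
31140 = 3*10251 + 387
10251 = 26*387 + 189
387 = 2*189 + 9
189 = 21*9 + 0
gcd = 9 and 9 | 101727, so solutions exist. Divide through by 9: 3460x ≡ 11303 (mod 21899).
Now find 3460⁻¹ mod 21899:
21899 = 6*3460 + 1139
3460 = 3*1139 + 43
1139 = 26*43 + 21
43 = 2*21 + 1
21 = 21*1 + 0
Back-substitute:
1 = 43 − 2·21
1 = −2·1139 + 53·43
1 = 53·3460 − 161·1139
1 = −161·21899 + 1019·3460
So 3460⁻¹ ≡ 1019 (mod 21899).
Then x ≡ 1019·11303 ≡ 20782 (mod 21899); the smallest non-negative solution is x = 20782.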